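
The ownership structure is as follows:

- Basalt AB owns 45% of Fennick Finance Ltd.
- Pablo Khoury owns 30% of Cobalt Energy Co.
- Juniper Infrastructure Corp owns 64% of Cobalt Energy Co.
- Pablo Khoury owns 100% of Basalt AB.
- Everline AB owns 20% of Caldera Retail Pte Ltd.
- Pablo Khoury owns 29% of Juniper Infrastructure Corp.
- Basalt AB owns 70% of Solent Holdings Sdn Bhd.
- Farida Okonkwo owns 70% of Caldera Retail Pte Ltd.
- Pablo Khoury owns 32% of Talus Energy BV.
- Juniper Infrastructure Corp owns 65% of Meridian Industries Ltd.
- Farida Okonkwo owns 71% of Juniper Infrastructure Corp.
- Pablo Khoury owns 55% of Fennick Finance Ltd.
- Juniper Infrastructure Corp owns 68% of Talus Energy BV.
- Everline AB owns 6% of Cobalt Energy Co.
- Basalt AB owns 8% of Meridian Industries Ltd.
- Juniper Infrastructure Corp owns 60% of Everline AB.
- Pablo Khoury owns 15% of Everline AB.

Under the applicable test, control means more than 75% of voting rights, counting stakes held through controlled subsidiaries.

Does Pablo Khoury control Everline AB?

Pablo holds 100% of Basalt, so Pablo controls Basalt.
Pablo and Basalt together hold 55% + 45% = 100% of Fennick, so Pablo controls Fennick.
In Everline, Pablo's side holds only 15%, not > 75%.
So Pablo does not control Everline.

No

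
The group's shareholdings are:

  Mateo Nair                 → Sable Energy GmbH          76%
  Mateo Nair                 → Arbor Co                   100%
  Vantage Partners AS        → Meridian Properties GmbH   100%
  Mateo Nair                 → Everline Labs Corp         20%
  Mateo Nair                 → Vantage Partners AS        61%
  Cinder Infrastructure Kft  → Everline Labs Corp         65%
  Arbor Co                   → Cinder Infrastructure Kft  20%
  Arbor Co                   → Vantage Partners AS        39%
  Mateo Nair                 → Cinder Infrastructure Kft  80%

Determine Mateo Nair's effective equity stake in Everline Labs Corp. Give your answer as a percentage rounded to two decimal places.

85.00%

Mateo reaches Everline along 3 paths.
Via Arbor → Cinder: 100% × 20% × 65% = 13%.
Via Cinder: 80% × 65% = 52%.
Direct stake: 20% = 20%.
Total: 13% + 52% + 20% = 85%.
Rounded: 85.00%.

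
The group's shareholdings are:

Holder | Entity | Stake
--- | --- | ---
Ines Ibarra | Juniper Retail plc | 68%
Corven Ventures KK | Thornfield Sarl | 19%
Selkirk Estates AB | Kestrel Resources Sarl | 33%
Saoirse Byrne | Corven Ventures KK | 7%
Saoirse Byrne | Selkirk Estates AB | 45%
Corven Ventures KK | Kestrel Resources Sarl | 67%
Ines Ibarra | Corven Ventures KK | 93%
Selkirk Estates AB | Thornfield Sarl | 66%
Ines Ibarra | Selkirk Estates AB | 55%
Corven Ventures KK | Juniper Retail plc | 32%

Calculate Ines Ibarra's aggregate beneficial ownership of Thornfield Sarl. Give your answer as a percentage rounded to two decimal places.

53.97%

Ines reaches Thornfield along 2 paths.
Via Corven: 93% × 19% = 17.67%.
Via Selkirk: 55% × 66% = 36.3%.
Total: 17.67% + 36.3% = 53.97%.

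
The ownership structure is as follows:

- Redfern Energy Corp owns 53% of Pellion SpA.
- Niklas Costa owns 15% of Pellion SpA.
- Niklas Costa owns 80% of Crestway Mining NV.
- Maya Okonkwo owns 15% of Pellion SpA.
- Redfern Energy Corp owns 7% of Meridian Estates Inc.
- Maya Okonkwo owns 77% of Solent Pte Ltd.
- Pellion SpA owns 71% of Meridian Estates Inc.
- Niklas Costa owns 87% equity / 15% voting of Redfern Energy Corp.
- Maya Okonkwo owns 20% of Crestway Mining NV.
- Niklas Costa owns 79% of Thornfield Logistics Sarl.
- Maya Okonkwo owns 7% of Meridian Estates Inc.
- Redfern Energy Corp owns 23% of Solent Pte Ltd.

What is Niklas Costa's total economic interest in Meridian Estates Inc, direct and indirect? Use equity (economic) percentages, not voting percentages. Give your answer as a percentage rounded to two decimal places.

Niklas reaches Meridian along 3 paths.
Via Redfern: 87% × 7% = 6.09%.
Via Pellion: 15% × 71% = 10.65%.
Via Redfern → Pellion: 87% × 53% × 71% = 32.7381%.
Total: 6.09% + 10.65% + 32.7381% = 49.4781%.
Rounded: 49.48%.

49.48%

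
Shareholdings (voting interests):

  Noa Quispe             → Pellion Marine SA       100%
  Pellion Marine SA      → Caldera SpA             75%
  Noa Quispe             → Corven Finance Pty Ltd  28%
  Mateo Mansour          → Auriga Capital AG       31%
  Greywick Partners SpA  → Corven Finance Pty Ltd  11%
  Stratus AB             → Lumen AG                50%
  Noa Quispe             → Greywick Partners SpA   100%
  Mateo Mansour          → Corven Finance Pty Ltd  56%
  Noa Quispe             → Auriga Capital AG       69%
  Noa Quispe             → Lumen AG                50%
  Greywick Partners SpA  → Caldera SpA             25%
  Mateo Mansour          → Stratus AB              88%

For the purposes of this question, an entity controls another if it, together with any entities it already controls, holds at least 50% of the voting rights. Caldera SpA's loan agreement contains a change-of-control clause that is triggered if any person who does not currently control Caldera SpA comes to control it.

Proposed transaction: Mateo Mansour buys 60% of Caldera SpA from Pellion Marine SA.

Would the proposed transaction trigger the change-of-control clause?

The purchase adds only to Mateo's holdings (Pellion's stake shrinks), so Mateo is the only person who could newly come to control Caldera.
Mateo holds 56% of Corven, so Mateo controls Corven.
Mateo holds 88% of Stratus, so Mateo controls Stratus.
Stratus holds 50% of Lumen, so Mateo controls Lumen.
Neither Mateo nor any entity Mateo controls holds any voting interest in Caldera.
So before the transaction, Mateo does not control Caldera.
After the purchase, Mateo holds 60% of Caldera directly, and Pellion's stake falls to 15%.
Mateo holds 60% of Caldera, so Mateo controls Caldera.
Mateo did not control Caldera before and does after, so the clause is triggered.

Yes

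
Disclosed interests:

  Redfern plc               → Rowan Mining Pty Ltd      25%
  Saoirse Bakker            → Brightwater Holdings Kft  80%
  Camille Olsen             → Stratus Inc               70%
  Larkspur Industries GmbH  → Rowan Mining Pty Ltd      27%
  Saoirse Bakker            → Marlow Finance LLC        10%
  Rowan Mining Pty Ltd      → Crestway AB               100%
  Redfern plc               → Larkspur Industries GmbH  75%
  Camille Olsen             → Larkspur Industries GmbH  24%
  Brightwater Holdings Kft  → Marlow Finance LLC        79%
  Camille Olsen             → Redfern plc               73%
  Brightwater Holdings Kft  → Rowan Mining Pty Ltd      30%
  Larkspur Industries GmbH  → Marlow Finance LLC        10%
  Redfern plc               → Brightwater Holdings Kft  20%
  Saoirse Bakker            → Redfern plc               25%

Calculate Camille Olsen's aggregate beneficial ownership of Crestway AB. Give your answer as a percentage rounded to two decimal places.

Camille reaches Crestway along 4 paths.
Via Redfern → Larkspur → Rowan: 73% × 75% × 27% × 100% = 14.7825%.
Via Larkspur → Rowan: 24% × 27% × 100% = 6.48%.
Via Redfern → Brightwater → Rowan: 73% × 20% × 30% × 100% = 4.38%.
Via Redfern → Rowan: 73% × 25% × 100% = 18.25%.
Total: 14.7825% + 6.48% + 4.38% + 18.25% = 43.8925%.
Rounded: 43.89%.

43.89%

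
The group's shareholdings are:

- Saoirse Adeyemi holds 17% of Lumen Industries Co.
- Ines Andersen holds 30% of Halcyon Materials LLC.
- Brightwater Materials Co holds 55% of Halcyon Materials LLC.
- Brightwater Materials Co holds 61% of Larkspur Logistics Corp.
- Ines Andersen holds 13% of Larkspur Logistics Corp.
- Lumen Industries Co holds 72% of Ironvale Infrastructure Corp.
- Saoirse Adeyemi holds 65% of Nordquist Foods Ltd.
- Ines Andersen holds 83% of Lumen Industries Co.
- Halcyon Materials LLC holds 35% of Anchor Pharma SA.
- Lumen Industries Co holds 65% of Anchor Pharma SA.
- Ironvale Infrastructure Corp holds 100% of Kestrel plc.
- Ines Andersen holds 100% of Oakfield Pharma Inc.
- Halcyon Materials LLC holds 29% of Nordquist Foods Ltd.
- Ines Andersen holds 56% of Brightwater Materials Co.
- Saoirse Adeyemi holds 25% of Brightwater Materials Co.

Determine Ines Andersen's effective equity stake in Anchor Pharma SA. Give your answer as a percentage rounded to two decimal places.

Ines reaches Anchor along 3 paths.
Via Halcyon: 30% × 35% = 10.5%.
Via Brightwater → Halcyon: 56% × 55% × 35% = 10.78%.
Via Lumen: 83% × 65% = 53.95%.
Total: 10.5% + 10.78% + 53.95% = 75.23%.

75.23%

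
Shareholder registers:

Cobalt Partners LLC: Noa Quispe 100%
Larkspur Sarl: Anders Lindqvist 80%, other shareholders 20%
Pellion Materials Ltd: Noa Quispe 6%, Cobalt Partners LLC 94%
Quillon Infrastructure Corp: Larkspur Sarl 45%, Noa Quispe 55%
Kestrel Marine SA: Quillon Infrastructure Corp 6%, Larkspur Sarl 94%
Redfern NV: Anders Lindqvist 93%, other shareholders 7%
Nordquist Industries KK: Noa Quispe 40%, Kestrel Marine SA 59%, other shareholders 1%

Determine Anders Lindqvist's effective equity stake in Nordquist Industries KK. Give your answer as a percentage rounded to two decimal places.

45.64%

Anders reaches Nordquist along 2 paths.
Via Larkspur → Quillon → Kestrel: 80% × 45% × 6% × 59% = 1.2744%.
Via Larkspur → Kestrel: 80% × 94% × 59% = 44.368%.
Total: 1.2744% + 44.368% = 45.6424%.
Rounded: 45.64%.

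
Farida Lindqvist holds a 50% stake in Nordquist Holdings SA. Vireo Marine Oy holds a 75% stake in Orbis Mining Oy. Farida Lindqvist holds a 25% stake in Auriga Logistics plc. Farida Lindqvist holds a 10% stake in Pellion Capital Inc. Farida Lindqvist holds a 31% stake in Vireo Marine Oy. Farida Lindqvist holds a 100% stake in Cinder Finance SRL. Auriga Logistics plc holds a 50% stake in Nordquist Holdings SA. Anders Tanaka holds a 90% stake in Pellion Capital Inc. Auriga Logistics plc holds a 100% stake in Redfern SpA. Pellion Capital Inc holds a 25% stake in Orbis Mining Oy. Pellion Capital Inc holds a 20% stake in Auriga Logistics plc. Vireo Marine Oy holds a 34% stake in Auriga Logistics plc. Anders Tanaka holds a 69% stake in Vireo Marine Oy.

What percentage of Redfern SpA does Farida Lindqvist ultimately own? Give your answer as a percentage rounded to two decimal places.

Farida reaches Redfern along 3 paths.
Via Auriga: 25% × 100% = 25%.
Via Vireo → Auriga: 31% × 34% × 100% = 10.54%.
Via Pellion → Auriga: 10% × 20% × 100% = 2%.
Total: 25% + 10.54% + 2% = 37.54%.

37.54%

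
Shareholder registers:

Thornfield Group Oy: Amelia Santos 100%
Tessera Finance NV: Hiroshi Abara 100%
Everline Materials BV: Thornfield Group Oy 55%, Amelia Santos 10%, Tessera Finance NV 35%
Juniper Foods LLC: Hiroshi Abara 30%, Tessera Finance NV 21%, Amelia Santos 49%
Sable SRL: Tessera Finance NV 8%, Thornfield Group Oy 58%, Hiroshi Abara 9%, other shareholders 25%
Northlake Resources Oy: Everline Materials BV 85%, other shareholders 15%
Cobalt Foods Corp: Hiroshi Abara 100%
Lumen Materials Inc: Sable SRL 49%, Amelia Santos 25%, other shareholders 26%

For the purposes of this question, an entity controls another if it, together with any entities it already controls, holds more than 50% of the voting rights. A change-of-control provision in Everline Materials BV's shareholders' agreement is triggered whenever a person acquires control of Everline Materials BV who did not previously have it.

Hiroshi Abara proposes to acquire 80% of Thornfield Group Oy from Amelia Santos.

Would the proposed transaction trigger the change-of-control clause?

Yes

The purchase adds only to Hiroshi's holdings (Amelia's stake shrinks), so Hiroshi is the only person who could newly come to control Everline.
Hiroshi holds 100% of Tessera, so Hiroshi controls Tessera.
Hiroshi and Tessera together hold 30% + 21% = 51% of Juniper, so Hiroshi controls Juniper.
Hiroshi holds 100% of Cobalt, so Hiroshi controls Cobalt.
In Everline, Hiroshi's side holds only 35%, not > 50%.
So before the transaction, Hiroshi does not control Everline.
After the purchase, Hiroshi holds 80% of Thornfield directly, and Amelia's stake falls to 20%.
Hiroshi holds 80% of Thornfield, so Hiroshi controls Thornfield.
Thornfield and Tessera together hold 55% + 35% = 90% of Everline, so Hiroshi controls Everline.
Hiroshi did not control Everline before and does after, so the clause is triggered.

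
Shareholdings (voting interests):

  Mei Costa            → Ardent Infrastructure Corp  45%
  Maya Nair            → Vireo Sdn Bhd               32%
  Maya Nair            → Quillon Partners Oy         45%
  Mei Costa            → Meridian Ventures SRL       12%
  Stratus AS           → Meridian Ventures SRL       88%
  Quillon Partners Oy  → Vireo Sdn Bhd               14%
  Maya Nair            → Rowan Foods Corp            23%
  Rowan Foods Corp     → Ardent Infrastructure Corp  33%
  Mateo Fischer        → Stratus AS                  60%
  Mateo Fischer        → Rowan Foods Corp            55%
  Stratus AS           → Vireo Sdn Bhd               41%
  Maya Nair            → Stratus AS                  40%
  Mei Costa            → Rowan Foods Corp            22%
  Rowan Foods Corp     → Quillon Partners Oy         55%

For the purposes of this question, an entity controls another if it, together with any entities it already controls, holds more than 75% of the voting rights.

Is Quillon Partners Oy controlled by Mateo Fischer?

No

Mateo's largest direct stake is 60% in Stratus, which does not meet the threshold, so Mateo controls no company.
Neither Mateo nor any entity Mateo controls holds any voting interest in Quillon.
So Mateo does not control Quillon.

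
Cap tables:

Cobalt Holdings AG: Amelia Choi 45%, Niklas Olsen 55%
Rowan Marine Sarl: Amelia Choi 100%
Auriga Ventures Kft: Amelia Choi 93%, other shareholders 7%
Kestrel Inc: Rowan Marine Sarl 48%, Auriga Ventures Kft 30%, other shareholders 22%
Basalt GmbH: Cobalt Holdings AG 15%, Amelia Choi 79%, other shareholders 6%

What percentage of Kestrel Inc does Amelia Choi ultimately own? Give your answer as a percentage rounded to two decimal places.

75.90%

Amelia reaches Kestrel along 2 paths.
Via Rowan: 100% × 48% = 48%.
Via Auriga: 93% × 30% = 27.9%.
Total: 48% + 27.9% = 75.9%.
Rounded: 75.90%.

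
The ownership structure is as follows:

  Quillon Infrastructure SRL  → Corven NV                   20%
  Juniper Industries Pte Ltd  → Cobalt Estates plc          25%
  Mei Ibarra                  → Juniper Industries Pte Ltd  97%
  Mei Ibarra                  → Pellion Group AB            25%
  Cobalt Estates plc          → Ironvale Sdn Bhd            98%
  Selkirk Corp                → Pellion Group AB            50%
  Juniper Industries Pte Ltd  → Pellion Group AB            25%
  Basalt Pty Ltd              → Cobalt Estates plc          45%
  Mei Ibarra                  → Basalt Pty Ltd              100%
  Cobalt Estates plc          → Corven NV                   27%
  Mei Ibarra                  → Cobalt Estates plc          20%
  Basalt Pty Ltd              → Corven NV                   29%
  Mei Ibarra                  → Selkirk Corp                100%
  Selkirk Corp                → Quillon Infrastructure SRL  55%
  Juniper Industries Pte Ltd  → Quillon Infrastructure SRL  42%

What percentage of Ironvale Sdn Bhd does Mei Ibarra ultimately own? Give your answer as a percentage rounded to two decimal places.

Mei reaches Ironvale along 3 paths.
Via Juniper → Cobalt: 97% × 25% × 98% = 23.765%.
Via Cobalt: 20% × 98% = 19.6%.
Via Basalt → Cobalt: 100% × 45% × 98% = 44.1%.
Total: 23.765% + 19.6% + 44.1% = 87.465%.
Rounded: 87.47%.

87.47%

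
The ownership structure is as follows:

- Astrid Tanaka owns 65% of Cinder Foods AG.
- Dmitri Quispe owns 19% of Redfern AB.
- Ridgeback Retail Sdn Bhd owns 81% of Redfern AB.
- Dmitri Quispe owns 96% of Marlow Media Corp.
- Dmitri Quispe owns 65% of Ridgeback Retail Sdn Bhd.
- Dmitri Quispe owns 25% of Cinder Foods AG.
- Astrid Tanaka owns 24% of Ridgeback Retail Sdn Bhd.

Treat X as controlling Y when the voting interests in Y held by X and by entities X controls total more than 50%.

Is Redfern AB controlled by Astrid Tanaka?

No

Astrid holds 65% of Cinder, so Astrid controls Cinder.
Neither Astrid nor any entity Astrid controls holds any voting interest in Redfern.
So Astrid does not control Redfern.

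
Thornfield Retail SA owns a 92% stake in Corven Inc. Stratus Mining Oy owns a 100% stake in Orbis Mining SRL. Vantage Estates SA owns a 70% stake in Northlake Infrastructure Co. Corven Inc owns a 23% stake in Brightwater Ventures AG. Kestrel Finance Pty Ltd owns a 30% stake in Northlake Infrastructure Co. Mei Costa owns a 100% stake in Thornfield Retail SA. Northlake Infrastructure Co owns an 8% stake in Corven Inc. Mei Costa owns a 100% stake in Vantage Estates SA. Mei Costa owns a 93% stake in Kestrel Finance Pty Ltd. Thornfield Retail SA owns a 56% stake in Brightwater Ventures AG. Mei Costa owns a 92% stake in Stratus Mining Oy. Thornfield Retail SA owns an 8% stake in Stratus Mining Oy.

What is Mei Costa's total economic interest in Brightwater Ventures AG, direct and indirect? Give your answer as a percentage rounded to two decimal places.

Mei reaches Brightwater along 4 paths.
Via Thornfield: 100% × 56% = 56%.
Via Thornfield → Corven: 100% × 92% × 23% = 21.16%.
Via Vantage → Northlake → Corven: 100% × 70% × 8% × 23% = 1.288%.
Via Kestrel → Northlake → Corven: 93% × 30% × 8% × 23% = 0.51336%.
Total: 56% + 21.16% + 1.288% + 0.51336% = 78.96136%.
Rounded: 78.96%.

78.96%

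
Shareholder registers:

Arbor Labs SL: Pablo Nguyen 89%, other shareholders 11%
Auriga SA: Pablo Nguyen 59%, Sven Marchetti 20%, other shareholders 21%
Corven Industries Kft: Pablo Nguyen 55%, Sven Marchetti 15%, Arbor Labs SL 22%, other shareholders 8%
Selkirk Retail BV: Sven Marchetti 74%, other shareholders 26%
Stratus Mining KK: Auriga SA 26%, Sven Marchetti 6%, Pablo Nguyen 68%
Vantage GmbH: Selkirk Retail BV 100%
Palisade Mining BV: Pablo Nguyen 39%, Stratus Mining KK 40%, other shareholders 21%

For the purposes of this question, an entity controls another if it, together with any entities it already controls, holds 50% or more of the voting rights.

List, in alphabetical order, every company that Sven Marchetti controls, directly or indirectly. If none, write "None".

Selkirk Retail BV, Vantage GmbH

Sven holds 74% of Selkirk, so Sven controls Selkirk.
Selkirk holds 100% of Vantage, so Sven controls Vantage.
No other company's threshold is met.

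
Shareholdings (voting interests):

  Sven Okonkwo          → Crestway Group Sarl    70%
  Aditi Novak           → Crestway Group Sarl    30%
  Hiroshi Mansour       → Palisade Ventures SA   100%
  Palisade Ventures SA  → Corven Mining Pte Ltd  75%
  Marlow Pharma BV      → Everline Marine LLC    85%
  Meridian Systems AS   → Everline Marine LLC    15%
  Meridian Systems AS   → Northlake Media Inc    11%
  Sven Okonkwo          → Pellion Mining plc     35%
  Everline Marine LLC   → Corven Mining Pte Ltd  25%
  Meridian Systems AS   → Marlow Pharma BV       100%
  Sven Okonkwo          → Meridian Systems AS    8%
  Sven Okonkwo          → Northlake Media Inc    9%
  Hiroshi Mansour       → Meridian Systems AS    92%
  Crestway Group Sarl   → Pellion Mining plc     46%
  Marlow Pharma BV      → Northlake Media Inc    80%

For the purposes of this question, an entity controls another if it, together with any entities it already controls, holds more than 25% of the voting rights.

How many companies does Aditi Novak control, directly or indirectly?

2

Aditi holds 30% of Crestway, so Aditi controls Crestway.
Crestway holds 46% of Pellion, so Aditi controls Pellion.
No other company's threshold is met.
Aditi controls 2 companies.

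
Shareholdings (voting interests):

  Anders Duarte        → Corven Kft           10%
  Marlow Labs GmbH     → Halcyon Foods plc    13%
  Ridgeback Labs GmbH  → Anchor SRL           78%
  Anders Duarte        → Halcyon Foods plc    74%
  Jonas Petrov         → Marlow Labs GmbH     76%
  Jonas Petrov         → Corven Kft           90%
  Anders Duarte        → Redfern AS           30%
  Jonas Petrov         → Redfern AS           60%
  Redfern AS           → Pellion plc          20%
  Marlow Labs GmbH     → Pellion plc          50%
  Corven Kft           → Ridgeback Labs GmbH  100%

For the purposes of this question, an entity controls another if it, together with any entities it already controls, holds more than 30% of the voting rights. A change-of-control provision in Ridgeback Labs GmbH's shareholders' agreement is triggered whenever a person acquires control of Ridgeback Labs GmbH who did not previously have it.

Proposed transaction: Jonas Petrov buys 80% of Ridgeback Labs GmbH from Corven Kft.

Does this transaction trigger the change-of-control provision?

No

The purchase adds only to Jonas's holdings (Corven's stake shrinks), so Jonas is the only person who could newly come to control Ridgeback.
Jonas holds 90% of Corven, so Jonas controls Corven.
Corven holds 100% of Ridgeback, so Jonas controls Ridgeback.
So Jonas already controls Ridgeback before the transaction.
After the purchase, Jonas holds 80% of Ridgeback directly, and Corven's stake falls to 20%.
Jonas controlled Ridgeback already, so this is not a new person acquiring control; every other person's position is unchanged or reduced.
No new person acquires control, so the clause is not triggered.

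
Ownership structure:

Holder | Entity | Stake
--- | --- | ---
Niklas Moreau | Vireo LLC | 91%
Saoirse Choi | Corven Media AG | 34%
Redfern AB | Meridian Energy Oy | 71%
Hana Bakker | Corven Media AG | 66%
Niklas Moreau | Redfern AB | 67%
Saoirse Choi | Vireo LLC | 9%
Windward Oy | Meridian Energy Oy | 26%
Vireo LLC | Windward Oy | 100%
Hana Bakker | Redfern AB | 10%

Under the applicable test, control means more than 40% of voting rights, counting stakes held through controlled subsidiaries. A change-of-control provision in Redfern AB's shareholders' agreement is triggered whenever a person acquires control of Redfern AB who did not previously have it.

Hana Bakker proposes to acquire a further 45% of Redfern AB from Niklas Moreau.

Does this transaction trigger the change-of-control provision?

Yes

The purchase adds only to Hana's holdings (Niklas's stake shrinks), so Hana is the only person who could newly come to control Redfern.
Hana holds 66% of Corven, so Hana controls Corven.
In Redfern, Hana's side holds only 10%, not > 40%.
So before the transaction, Hana does not control Redfern.
After the purchase, Hana's direct stake in Redfern rises to 10% + 45% = 55%, and Niklas's stake falls to 22%.
Hana holds 55% of Redfern, so Hana controls Redfern.
Hana did not control Redfern before and does after, so the clause is triggered.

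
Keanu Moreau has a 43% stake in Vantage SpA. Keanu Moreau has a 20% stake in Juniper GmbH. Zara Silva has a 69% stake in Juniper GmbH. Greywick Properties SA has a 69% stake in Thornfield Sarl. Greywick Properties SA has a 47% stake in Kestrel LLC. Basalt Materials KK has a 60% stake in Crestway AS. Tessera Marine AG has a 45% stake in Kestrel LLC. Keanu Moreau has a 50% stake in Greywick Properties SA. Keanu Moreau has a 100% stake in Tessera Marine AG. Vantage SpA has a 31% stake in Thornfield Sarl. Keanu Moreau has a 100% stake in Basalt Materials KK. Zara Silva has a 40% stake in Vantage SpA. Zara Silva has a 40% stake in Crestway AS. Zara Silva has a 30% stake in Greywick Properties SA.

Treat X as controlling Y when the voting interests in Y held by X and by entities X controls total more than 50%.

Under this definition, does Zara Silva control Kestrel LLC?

No

Zara holds 69% of Juniper, so Zara controls Juniper.
Neither Zara nor any entity Zara controls holds any voting interest in Kestrel.
So Zara does not control Kestrel.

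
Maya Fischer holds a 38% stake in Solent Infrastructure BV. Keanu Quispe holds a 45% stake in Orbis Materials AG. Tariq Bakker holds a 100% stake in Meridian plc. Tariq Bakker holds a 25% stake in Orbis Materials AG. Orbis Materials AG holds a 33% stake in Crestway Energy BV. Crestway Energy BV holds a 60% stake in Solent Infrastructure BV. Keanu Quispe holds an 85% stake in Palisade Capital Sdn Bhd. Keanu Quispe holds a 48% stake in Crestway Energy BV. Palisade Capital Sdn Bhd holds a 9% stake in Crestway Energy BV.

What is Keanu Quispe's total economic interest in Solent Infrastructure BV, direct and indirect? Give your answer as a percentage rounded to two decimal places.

Keanu reaches Solent along 3 paths.
Via Orbis → Crestway: 45% × 33% × 60% = 8.91%.
Via Palisade → Crestway: 85% × 9% × 60% = 4.59%.
Via Crestway: 48% × 60% = 28.8%.
Total: 8.91% + 4.59% + 28.8% = 42.3%.
Rounded: 42.30%.

42.30%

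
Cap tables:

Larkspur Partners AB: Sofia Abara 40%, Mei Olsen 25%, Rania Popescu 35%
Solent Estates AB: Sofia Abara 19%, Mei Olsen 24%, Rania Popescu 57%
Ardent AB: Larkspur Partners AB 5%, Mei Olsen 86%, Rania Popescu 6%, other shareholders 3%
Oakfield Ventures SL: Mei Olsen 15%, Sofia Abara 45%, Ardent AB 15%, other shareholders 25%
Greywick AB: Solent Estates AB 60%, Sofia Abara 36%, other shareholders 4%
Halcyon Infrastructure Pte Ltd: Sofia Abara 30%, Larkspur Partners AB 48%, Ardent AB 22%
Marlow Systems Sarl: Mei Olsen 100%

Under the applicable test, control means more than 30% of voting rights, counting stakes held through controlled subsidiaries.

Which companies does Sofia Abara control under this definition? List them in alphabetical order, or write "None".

Greywick AB, Halcyon Infrastructure Pte Ltd, Larkspur Partners AB, Oakfield Ventures SL

Sofia holds 40% of Larkspur, so Sofia controls Larkspur.
Sofia holds 45% of Oakfield, so Sofia controls Oakfield.
Sofia holds 36% of Greywick, so Sofia controls Greywick.
Sofia and Larkspur together hold 30% + 48% = 78% of Halcyon, so Sofia controls Halcyon.
No other company's threshold is met.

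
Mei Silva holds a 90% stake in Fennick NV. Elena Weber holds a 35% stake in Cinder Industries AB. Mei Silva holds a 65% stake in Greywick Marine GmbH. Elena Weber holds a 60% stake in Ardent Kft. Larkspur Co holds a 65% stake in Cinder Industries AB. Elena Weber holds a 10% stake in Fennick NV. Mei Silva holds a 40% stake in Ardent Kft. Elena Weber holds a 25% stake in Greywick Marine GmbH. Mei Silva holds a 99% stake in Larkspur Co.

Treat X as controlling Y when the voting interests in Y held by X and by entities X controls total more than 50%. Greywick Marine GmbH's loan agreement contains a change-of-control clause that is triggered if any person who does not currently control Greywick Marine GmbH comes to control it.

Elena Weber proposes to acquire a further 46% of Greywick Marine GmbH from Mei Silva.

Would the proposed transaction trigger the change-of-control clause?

The purchase adds only to Elena's holdings (Mei's stake shrinks), so Elena is the only person who could newly come to control Greywick.
Elena holds 60% of Ardent, so Elena controls Ardent.
In Greywick, Elena's side holds only 25%, not > 50%.
So before the transaction, Elena does not control Greywick.
After the purchase, Elena's direct stake in Greywick rises to 25% + 46% = 71%, and Mei's stake falls to 19%.
Elena holds 71% of Greywick, so Elena controls Greywick.
Elena did not control Greywick before and does after, so the clause is triggered.

Yes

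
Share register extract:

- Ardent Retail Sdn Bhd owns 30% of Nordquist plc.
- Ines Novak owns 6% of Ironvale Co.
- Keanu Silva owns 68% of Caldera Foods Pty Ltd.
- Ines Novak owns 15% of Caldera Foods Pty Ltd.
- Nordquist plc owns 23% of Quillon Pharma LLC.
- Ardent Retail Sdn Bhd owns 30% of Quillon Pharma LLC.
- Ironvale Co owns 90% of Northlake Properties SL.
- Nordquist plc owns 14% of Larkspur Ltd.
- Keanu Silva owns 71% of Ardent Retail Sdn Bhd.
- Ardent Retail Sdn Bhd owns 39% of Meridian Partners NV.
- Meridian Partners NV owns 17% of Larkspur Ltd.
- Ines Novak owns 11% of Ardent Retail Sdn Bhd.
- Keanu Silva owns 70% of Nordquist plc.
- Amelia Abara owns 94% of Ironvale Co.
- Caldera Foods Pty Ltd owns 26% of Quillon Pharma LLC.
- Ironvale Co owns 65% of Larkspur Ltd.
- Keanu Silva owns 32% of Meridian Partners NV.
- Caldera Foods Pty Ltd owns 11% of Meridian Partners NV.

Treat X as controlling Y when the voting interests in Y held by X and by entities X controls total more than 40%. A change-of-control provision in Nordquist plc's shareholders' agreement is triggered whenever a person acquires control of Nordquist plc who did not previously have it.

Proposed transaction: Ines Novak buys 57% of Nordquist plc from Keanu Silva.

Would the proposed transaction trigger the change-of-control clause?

Yes

The purchase adds only to Ines's holdings (Keanu's stake shrinks), so Ines is the only person who could newly come to control Nordquist.
Ines's largest direct stake is 15% in Caldera, which does not meet the threshold, so Ines controls no company.
Neither Ines nor any entity Ines controls holds any voting interest in Nordquist.
So before the transaction, Ines does not control Nordquist.
After the purchase, Ines holds 57% of Nordquist directly, and Keanu's stake falls to 13%.
Ines holds 57% of Nordquist, so Ines controls Nordquist.
Ines did not control Nordquist before and does after, so the clause is triggered.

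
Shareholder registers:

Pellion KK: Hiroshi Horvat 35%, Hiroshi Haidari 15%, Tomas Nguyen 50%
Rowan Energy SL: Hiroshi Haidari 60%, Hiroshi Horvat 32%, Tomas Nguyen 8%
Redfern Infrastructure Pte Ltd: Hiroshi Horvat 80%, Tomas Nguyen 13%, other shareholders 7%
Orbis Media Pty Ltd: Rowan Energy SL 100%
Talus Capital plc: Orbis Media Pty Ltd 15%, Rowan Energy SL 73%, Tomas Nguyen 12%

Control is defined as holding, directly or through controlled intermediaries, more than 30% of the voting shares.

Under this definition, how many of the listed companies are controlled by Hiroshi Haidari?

3

Hiroshi Haidari holds 60% of Rowan, so Hiroshi Haidari controls Rowan.
Rowan holds 100% of Orbis, so Hiroshi Haidari controls Orbis.
Orbis and Rowan together hold 15% + 73% = 88% of Talus, so Hiroshi Haidari controls Talus.
No other company's threshold is met.
Hiroshi Haidari controls 3 companies.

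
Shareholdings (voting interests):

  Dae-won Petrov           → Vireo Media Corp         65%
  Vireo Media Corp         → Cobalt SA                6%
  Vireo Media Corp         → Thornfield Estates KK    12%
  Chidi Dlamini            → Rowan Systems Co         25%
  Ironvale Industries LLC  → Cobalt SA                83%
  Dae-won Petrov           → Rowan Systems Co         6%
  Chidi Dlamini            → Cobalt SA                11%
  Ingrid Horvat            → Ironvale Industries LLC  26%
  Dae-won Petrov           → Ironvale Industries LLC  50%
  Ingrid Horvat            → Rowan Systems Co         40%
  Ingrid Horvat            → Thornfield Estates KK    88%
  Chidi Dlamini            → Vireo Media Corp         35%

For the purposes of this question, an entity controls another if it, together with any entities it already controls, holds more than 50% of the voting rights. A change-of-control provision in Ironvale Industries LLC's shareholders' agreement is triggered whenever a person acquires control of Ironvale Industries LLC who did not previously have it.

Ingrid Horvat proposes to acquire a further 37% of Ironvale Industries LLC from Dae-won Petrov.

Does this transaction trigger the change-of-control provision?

Yes

The purchase adds only to Ingrid's holdings (Dae-won's stake shrinks), so Ingrid is the only person who could newly come to control Ironvale.
Ingrid holds 88% of Thornfield, so Ingrid controls Thornfield.
In Ironvale, Ingrid's side holds only 26%, not > 50%.
So before the transaction, Ingrid does not control Ironvale.
After the purchase, Ingrid's direct stake in Ironvale rises to 26% + 37% = 63%, and Dae-won's stake falls to 13%.
Ingrid holds 63% of Ironvale, so Ingrid controls Ironvale.
Ingrid did not control Ironvale before and does after, so the clause is triggered.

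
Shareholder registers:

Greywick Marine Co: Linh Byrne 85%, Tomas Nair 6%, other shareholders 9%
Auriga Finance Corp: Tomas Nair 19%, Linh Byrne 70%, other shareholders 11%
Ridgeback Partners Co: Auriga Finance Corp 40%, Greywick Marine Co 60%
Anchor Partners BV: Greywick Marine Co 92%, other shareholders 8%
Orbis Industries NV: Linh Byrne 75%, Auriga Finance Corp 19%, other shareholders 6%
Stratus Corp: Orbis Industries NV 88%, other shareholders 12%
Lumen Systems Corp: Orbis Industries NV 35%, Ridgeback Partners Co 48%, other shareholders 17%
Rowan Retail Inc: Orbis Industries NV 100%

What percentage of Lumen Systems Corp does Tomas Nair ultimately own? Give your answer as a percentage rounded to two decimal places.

Tomas reaches Lumen along 3 paths.
Via Auriga → Orbis: 19% × 19% × 35% = 1.2635%.
Via Auriga → Ridgeback: 19% × 40% × 48% = 3.648%.
Via Greywick → Ridgeback: 6% × 60% × 48% = 1.728%.
Total: 1.2635% + 3.648% + 1.728% = 6.6395%.
Rounded: 6.64%.

6.64%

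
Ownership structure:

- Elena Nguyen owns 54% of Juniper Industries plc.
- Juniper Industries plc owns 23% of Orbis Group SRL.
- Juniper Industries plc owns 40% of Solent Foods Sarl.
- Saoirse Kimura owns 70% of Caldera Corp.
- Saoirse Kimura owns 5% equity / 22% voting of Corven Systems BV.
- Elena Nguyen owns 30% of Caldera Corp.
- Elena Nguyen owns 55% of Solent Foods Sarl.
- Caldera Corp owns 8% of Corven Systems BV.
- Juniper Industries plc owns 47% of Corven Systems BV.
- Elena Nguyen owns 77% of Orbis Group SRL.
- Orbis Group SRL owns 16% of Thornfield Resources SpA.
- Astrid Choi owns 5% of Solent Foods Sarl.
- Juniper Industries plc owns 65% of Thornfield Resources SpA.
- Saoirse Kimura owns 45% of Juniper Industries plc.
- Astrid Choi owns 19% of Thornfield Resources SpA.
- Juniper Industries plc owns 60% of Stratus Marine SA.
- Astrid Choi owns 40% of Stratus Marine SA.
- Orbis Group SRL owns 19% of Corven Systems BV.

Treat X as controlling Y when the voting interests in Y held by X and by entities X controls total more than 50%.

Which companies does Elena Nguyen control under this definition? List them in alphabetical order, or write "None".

Elena holds 54% of Juniper, so Elena controls Juniper.
Juniper and Elena together hold 23% + 77% = 100% of Orbis, so Elena controls Orbis.
Juniper holds 60% of Stratus, so Elena controls Stratus.
Orbis and Juniper together hold 19% + 47% = 66% of Corven, so Elena controls Corven.
Elena and Juniper together hold 55% + 40% = 95% of Solent, so Elena controls Solent.
Orbis and Juniper together hold 16% + 65% = 81% of Thornfield, so Elena controls Thornfield.
No other company's threshold is met.

Corven Systems BV, Juniper Industries plc, Orbis Group SRL, Solent Foods Sarl, Stratus Marine SA, Thornfield Resources SpA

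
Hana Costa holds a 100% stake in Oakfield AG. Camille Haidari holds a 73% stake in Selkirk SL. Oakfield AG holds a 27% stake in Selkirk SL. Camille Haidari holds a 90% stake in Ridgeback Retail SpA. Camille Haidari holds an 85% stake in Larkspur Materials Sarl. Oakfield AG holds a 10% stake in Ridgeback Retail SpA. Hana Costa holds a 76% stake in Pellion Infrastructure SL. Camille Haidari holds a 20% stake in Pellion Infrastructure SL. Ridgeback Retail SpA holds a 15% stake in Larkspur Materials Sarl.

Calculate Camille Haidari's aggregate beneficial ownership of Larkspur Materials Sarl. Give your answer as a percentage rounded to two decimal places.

Camille reaches Larkspur along 2 paths.
Via Ridgeback: 90% × 15% = 13.5%.
Direct stake: 85% = 85%.
Total: 13.5% + 85% = 98.5%.
Rounded: 98.50%.

98.50%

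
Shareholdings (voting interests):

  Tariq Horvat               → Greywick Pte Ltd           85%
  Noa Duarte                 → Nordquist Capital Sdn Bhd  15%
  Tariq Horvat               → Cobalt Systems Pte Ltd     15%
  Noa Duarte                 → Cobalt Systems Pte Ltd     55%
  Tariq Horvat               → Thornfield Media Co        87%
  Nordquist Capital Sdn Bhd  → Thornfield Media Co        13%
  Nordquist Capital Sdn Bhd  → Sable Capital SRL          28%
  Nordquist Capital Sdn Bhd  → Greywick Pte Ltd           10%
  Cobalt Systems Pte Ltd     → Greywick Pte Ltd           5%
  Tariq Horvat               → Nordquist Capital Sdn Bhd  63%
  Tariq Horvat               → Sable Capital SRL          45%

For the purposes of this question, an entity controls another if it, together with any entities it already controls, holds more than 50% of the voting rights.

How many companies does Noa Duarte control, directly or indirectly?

Noa holds 55% of Cobalt, so Noa controls Cobalt.
No other company's threshold is met.
Noa controls 1 company.

1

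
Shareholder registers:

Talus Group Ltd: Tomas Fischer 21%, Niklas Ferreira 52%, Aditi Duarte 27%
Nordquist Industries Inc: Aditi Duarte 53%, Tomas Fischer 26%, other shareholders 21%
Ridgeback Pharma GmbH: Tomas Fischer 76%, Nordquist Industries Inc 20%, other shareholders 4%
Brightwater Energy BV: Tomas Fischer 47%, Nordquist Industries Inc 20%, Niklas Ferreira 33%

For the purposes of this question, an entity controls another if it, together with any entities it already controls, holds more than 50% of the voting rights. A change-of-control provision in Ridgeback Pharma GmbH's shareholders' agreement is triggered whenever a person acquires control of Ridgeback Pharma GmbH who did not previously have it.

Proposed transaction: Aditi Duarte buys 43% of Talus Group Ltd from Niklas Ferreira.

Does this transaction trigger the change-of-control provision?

No

The purchase adds only to Aditi's holdings (Niklas's stake shrinks), so Aditi is the only person who could newly come to control Ridgeback.
Aditi holds 53% of Nordquist, so Aditi controls Nordquist.
In Ridgeback, Aditi's side holds only 20%, not > 50%.
So before the transaction, Aditi does not control Ridgeback.
After the purchase, Aditi's direct stake in Talus rises to 27% + 43% = 70%, and Niklas's stake falls to 9%.
Aditi holds 70% of Talus, so Aditi controls Talus.
After the transaction, Aditi's side holds 20% of Ridgeback, not > 50%, so Aditi still does not control Ridgeback.
No new person acquires control, so the clause is not triggered.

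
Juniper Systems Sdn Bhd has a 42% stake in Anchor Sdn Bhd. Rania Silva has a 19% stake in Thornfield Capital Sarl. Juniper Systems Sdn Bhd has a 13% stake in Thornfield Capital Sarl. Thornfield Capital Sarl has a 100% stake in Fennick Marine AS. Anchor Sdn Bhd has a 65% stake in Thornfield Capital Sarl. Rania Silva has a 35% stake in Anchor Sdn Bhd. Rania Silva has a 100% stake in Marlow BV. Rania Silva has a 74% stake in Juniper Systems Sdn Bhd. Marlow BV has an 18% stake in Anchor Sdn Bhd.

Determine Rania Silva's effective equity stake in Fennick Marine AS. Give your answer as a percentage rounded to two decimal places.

Rania reaches Fennick along 5 paths.
Via Juniper → Thornfield: 74% × 13% × 100% = 9.62%.
Via Juniper → Anchor → Thornfield: 74% × 42% × 65% × 100% = 20.202%.
Via Anchor → Thornfield: 35% × 65% × 100% = 22.75%.
Via Marlow → Anchor → Thornfield: 100% × 18% × 65% × 100% = 11.7%.
Via Thornfield: 19% × 100% = 19%.
Total: 9.62% + 20.202% + 22.75% + 11.7% + 19% = 83.272%.
Rounded: 83.27%.

83.27%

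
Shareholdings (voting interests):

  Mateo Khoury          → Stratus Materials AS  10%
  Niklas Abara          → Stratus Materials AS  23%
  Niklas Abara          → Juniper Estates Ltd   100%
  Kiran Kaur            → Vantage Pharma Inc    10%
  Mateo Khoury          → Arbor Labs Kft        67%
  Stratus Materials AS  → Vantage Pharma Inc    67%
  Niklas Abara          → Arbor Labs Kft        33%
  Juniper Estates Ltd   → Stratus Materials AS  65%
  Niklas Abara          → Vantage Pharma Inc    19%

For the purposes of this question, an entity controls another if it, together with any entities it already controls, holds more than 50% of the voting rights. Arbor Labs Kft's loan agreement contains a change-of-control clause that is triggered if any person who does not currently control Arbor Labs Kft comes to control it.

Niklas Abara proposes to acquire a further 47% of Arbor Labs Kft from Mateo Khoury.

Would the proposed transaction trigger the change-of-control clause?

The purchase adds only to Niklas's holdings (Mateo's stake shrinks), so Niklas is the only person who could newly come to control Arbor.
Niklas holds 100% of Juniper, so Niklas controls Juniper.
Niklas and Juniper together hold 23% + 65% = 88% of Stratus, so Niklas controls Stratus.
Stratus and Niklas together hold 67% + 19% = 86% of Vantage, so Niklas controls Vantage.
In Arbor, Niklas's side holds only 33%, not > 50%.
So before the transaction, Niklas does not control Arbor.
After the purchase, Niklas's direct stake in Arbor rises to 33% + 47% = 80%, and Mateo's stake falls to 20%.
Niklas holds 80% of Arbor, so Niklas controls Arbor.
Niklas did not control Arbor before and does after, so the clause is triggered.

Yes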